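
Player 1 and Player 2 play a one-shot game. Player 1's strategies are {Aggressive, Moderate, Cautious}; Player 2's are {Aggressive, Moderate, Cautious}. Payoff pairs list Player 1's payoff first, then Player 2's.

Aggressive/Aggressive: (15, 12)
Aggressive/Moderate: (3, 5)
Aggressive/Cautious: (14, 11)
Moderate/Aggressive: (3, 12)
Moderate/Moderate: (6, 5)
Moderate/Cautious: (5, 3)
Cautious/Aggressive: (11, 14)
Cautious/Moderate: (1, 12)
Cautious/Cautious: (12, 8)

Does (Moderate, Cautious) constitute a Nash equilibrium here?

No

Holding Player 2 at Cautious: Player 1 gets 5 from Moderate but could get 14 by switching to Aggressive. Player 1 has a profitable deviation.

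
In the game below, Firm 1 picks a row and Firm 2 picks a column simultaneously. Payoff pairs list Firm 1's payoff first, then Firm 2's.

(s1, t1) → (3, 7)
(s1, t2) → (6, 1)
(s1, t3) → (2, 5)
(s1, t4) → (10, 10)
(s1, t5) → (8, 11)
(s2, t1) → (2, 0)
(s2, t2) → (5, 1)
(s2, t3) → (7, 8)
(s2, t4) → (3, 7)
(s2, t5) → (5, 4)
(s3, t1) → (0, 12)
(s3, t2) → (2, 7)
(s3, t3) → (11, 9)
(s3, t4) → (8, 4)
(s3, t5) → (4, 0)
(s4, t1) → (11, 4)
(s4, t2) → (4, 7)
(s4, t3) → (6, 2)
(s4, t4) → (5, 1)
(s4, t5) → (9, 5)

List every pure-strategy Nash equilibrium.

None

Check mutual best responses: a cell is a NE iff neither player can gain by unilaterally deviating.
Firm 1's best responses — vs t1: s4 (payoff 11); vs t2: s1 (payoff 6); vs t3: s3 (payoff 11); vs t4: s1 (payoff 10); vs t5: s4 (payoff 9).
Firm 2's best responses — vs s1: t5 (payoff 11); vs s2: t3 (payoff 8); vs s3: t1 (payoff 12); vs s4: t2 (payoff 7).
No cell has both players best-responding. For instance, Firm 1's best reply to t4 is s1, but against s1 Firm 2 prefers t5 over t4.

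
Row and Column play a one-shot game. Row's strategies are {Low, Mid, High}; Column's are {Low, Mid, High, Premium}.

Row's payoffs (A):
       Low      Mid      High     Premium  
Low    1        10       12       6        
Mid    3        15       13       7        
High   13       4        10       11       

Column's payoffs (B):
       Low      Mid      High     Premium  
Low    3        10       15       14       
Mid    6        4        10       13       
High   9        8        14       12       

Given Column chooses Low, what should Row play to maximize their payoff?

With Column fixed at Low, Row's payoffs are: Low → 1, Mid → 3, High → 13.
The maximum is 13, achieved by High.

High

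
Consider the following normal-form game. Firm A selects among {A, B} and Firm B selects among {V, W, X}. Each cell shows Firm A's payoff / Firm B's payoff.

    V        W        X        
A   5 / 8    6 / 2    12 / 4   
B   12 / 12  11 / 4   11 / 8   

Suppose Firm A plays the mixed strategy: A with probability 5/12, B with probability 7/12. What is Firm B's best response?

V

Compute Firm B's expected payoff from each pure strategy against the given mix.
V: (5/12)·8 + (7/12)·12 = 31/3
W: (5/12)·2 + (7/12)·4 = 19/6
X: (5/12)·4 + (7/12)·8 = 19/3
Highest expected payoff is 31/3, from V.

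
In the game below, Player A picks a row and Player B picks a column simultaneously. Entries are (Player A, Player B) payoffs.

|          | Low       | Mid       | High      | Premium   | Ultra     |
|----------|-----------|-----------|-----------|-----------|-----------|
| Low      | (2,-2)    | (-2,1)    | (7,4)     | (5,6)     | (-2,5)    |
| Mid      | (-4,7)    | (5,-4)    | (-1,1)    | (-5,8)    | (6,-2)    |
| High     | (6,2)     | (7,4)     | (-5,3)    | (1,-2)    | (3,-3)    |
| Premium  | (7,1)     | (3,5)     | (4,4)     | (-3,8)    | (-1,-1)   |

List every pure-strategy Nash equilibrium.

(Low, Premium) and (High, Mid)

A profile is a Nash equilibrium when each player is best-responding to the other.
Player A's best responses — vs Low: Premium (payoff 7); vs Mid: High (payoff 7); vs High: Low (payoff 7); vs Premium: Low (payoff 5); vs Ultra: Mid (payoff 6).
Player B's best responses — vs Low: Premium (payoff 6); vs Mid: Premium (payoff 8); vs High: Mid (payoff 4); vs Premium: Premium (payoff 8).
Mutual best responses occur at (Low, Premium) and (High, Mid); at each, neither player gains by switching.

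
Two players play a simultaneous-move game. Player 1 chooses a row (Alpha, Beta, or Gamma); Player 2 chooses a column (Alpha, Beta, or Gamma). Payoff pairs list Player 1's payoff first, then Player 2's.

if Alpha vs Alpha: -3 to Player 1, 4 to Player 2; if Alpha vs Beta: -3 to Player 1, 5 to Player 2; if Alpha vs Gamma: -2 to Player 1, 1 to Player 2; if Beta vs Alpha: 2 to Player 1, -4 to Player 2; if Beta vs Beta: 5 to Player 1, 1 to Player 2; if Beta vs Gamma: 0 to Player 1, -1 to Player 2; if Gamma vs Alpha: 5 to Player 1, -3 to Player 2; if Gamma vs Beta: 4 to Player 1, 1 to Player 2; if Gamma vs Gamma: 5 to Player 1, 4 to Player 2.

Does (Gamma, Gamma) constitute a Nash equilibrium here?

Holding Player 2 at Gamma: Player 1 gets 5 from Gamma, versus -2 from Alpha, 0 from Beta. No profitable deviation for Player 1.
Holding Player 1 at Gamma: Player 2 gets 4 from Gamma, versus -3 from Alpha, 1 from Beta. No profitable deviation for Player 2 either.

Yes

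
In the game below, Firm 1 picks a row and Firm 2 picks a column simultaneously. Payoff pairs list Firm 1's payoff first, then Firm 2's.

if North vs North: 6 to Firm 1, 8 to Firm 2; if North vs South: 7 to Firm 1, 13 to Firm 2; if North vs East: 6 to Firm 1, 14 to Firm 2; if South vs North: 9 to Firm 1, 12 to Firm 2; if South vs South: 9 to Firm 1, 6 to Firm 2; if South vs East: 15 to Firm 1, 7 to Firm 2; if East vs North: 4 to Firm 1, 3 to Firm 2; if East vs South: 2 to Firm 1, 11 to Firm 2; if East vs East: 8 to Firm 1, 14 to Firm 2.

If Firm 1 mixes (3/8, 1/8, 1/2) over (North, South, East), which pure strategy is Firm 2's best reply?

Compute Firm 2's expected payoff from each pure strategy against the given mix.
North: (3/8)·8 + (1/8)·12 + (1/2)·3 = 6
South: (3/8)·13 + (1/8)·6 + (1/2)·11 = 89/8
East: (3/8)·14 + (1/8)·7 + (1/2)·14 = 105/8
Highest expected payoff is 105/8, from East.

East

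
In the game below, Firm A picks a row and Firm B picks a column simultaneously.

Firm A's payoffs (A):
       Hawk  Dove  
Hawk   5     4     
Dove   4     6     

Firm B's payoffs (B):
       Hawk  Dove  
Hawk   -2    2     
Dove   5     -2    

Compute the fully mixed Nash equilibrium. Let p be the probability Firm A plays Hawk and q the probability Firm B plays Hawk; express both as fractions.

Each player's mixing probability is pinned down by making the *other* player indifferent.
Firm B indifferent between Hawk and Dove: p·(-2) + (1−p)·5 = p·2 + (1−p)·(-2) ⟹ 5 + (-7)p = (-2) + 4p ⟹ p = 7/11.
Firm A indifferent between Hawk and Dove: q·5 + (1−q)·4 = q·4 + (1−q)·6 ⟹ 4 + 1q = 6 + (-2)q ⟹ q = 2/3.

p = 7/11, q = 2/3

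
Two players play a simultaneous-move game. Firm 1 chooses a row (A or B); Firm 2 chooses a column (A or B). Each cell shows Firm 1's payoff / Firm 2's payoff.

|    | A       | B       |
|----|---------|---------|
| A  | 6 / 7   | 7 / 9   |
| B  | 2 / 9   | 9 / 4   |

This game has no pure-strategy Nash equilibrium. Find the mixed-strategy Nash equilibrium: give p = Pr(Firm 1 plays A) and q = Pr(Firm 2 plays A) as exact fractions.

p = 5/7, q = 1/3

In a mixed NE each player is indifferent between their pure strategies, so the opponent's mix sets the indifference.
Firm 2 indifferent between A and B: p·7 + (1−p)·9 = p·9 + (1−p)·4 ⟹ 9 + (-2)p = 4 + 5p ⟹ p = 5/7.
Firm 1 indifferent between A and B: q·6 + (1−q)·7 = q·2 + (1−q)·9 ⟹ 7 + (-1)q = 9 + (-7)q ⟹ q = 1/3.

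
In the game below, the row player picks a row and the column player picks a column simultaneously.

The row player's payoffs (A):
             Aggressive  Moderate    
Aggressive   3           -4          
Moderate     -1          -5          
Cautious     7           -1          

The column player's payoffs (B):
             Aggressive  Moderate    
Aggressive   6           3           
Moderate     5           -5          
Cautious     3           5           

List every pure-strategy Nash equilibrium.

Find each player's best response to every opponent strategy; NE are the intersections.
The row player's best responses — vs Aggressive: Cautious (payoff 7); vs Moderate: Cautious (payoff -1).
The column player's best responses — vs Aggressive: Aggressive (payoff 6); vs Moderate: Aggressive (payoff 5); vs Cautious: Moderate (payoff 5).
The only mutual best response is (Cautious, Moderate); neither player gains by switching there.

(Cautious, Moderate)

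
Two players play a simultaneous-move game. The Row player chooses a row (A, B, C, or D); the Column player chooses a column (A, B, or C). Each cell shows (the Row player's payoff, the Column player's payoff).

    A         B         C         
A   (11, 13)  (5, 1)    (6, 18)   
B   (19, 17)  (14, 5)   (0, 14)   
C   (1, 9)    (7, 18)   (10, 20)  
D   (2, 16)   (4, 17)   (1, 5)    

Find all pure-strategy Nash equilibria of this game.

Check mutual best responses: a cell is a NE iff neither player can gain by unilaterally deviating.
The Row player's best responses — vs A: B (payoff 19); vs B: B (payoff 14); vs C: C (payoff 10).
The Column player's best responses — vs A: C (payoff 18); vs B: A (payoff 17); vs C: C (payoff 20); vs D: B (payoff 17).
Mutual best responses occur at (B, A) and (C, C); at each, neither player gains by switching.

(B, A) and (C, C)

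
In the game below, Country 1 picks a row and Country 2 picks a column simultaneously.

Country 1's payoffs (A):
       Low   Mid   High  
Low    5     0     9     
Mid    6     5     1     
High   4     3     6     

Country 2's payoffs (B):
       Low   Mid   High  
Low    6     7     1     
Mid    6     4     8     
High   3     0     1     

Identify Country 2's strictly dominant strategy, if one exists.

No strictly dominant strategy

A strategy is strictly dominant if it gives Country 2 a strictly higher payoff than every other strategy, against every choice by the opponent.
Low is not dominant: against Low, Mid gives 7 > 6.
Mid is not dominant: against Mid, Low gives 6 > 4.
High is not dominant: against Low, Low gives 6 > 1.
No single strategy is best against every opponent action.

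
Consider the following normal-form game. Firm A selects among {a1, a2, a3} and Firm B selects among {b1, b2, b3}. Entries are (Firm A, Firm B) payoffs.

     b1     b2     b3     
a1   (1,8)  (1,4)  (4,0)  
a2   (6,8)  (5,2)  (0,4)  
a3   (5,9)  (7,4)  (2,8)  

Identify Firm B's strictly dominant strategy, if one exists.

Check whether one of Firm B's strategies beats all alternatives regardless of what the opponent does.
b1 strictly dominates: vs a1: 8 > each of {4, 0}; vs a2: 8 > each of {2, 4}; vs a3: 9 > each of {4, 8}.

b1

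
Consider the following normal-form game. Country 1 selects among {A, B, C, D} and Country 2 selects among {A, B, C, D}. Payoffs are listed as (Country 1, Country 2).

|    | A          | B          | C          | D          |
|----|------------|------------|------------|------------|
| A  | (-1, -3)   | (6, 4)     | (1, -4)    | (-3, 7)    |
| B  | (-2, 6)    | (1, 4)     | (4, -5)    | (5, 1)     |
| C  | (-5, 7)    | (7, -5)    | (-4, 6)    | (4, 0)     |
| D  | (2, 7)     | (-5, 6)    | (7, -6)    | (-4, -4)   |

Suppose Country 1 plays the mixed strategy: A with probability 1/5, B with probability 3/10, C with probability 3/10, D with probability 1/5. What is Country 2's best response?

Country 2's best reply maximizes expected payoff against the mix.
A: (1/5)·(-3) + (3/10)·6 + (3/10)·7 + (1/5)·7 = 47/10
B: (1/5)·4 + (3/10)·4 + (3/10)·(-5) + (1/5)·6 = 17/10
C: (1/5)·(-4) + (3/10)·(-5) + (3/10)·6 + (1/5)·(-6) = -17/10
D: (1/5)·7 + (3/10)·1 + (3/10)·0 + (1/5)·(-4) = 9/10
Highest expected payoff is 47/10, from A.

A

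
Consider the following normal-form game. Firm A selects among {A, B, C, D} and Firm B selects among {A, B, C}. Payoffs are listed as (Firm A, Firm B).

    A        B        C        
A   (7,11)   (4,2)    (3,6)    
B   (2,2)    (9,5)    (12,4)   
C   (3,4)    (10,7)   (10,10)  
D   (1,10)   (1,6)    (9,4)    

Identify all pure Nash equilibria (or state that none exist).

Check mutual best responses: a cell is a NE iff neither player can gain by unilaterally deviating.
Firm A's best responses — vs A: A (payoff 7); vs B: C (payoff 10); vs C: B (payoff 12).
Firm B's best responses — vs A: A (payoff 11); vs B: B (payoff 5); vs C: C (payoff 10); vs D: A (payoff 10).
The only mutual best response is (A, A); neither player gains by switching there.

(A, A)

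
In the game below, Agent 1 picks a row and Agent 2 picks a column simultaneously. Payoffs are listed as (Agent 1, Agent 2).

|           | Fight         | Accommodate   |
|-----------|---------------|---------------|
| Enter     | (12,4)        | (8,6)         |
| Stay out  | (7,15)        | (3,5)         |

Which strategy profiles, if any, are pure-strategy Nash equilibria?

(Enter, Accommodate)

A profile is a Nash equilibrium when each player is best-responding to the other.
Agent 1's best responses — vs Fight: Enter (payoff 12); vs Accommodate: Enter (payoff 8).
Agent 2's best responses — vs Enter: Accommodate (payoff 6); vs Stay out: Fight (payoff 15).
The only mutual best response is (Enter, Accommodate); neither player gains by switching there.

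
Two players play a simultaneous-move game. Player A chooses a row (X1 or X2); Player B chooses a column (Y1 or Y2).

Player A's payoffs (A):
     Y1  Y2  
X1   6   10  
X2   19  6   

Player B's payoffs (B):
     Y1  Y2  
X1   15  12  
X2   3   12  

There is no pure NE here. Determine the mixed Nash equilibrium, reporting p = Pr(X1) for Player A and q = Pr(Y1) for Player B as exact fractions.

p = 3/4, q = 4/17

Each player's mixing probability is pinned down by making the *other* player indifferent.
Player B indifferent between Y1 and Y2: p·15 + (1−p)·3 = p·12 + (1−p)·12 ⟹ 3 + 12p = 12 + 0p ⟹ p = 3/4.
Player A indifferent between X1 and X2: q·6 + (1−q)·10 = q·19 + (1−q)·6 ⟹ 10 + (-4)q = 6 + 13q ⟹ q = 4/17.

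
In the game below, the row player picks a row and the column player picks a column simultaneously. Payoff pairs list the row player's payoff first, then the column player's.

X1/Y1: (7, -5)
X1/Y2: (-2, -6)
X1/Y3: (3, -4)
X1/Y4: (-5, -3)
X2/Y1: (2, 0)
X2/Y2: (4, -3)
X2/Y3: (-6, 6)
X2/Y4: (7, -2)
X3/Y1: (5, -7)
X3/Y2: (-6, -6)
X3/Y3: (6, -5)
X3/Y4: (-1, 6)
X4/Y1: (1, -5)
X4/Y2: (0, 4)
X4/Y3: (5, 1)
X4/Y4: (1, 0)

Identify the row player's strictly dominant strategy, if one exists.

None

A strategy is strictly dominant if it gives the row player a strictly higher payoff than every other strategy, against every choice by the opponent.
X1 is not dominant: against Y2, X2 gives 4 > -2.
X2 is not dominant: against Y1, X1 gives 7 > 2.
X3 is not dominant: against Y1, X1 gives 7 > 5.
X4 is not dominant: against Y1, X1 gives 7 > 1.
No single strategy is best against every opponent action.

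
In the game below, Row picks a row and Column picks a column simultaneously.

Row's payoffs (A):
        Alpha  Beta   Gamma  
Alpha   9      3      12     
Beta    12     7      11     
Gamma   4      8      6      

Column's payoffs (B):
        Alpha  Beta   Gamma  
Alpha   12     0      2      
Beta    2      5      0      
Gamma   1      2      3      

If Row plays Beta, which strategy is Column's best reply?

With Row fixed at Beta, Column's payoffs are: Alpha → 2, Beta → 5, Gamma → 0.
The maximum is 5, achieved by Beta.

Beta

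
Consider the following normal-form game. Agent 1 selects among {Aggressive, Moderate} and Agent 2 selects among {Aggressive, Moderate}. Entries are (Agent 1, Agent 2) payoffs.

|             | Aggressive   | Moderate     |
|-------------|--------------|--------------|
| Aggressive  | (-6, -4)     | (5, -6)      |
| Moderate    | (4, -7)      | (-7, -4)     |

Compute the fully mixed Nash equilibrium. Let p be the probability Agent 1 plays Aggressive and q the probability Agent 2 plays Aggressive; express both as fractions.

p = 3/5, q = 6/11

In a mixed NE each player is indifferent between their pure strategies, so the opponent's mix sets the indifference.
Agent 2 indifferent between Aggressive and Moderate: p·(-4) + (1−p)·(-7) = p·(-6) + (1−p)·(-4) ⟹ (-7) + 3p = (-4) + (-2)p ⟹ p = 3/5.
Agent 1 indifferent between Aggressive and Moderate: q·(-6) + (1−q)·5 = q·4 + (1−q)·(-7) ⟹ 5 + (-11)q = (-7) + 11q ⟹ q = 6/11.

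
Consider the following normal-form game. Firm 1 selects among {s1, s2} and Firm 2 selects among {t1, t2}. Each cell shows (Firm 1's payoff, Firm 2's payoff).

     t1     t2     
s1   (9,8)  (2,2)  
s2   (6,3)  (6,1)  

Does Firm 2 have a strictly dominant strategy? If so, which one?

A strategy is strictly dominant if it gives Firm 2 a strictly higher payoff than every other strategy, against every choice by the opponent.
t1 strictly dominates: vs s1: 8 > 2; vs s2: 3 > 1.

t1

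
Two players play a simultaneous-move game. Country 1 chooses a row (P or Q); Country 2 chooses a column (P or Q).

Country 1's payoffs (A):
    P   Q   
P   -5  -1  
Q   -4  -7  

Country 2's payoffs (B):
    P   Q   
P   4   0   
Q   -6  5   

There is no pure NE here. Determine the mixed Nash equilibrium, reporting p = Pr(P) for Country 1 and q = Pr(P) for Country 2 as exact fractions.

p = 11/15, q = 6/7

In a mixed NE each player is indifferent between their pure strategies, so the opponent's mix sets the indifference.
Country 2 indifferent between P and Q: p·4 + (1−p)·(-6) = p·0 + (1−p)·5 ⟹ (-6) + 10p = 5 + (-5)p ⟹ p = 11/15.
Country 1 indifferent between P and Q: q·(-5) + (1−q)·(-1) = q·(-4) + (1−q)·(-7) ⟹ (-1) + (-4)q = (-7) + 3q ⟹ q = 6/7.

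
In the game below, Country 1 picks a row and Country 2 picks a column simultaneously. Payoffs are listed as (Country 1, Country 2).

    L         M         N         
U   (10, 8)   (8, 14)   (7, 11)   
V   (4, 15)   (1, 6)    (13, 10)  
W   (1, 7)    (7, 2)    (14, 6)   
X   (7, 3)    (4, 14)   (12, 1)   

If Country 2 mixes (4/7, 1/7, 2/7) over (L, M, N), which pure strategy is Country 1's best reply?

U

Country 1's best reply maximizes expected payoff against the mix.
U: (4/7)·10 + (1/7)·8 + (2/7)·7 = 62/7
V: (4/7)·4 + (1/7)·1 + (2/7)·13 = 43/7
W: (4/7)·1 + (1/7)·7 + (2/7)·14 = 39/7
X: (4/7)·7 + (1/7)·4 + (2/7)·12 = 8
Highest expected payoff is 62/7, from U.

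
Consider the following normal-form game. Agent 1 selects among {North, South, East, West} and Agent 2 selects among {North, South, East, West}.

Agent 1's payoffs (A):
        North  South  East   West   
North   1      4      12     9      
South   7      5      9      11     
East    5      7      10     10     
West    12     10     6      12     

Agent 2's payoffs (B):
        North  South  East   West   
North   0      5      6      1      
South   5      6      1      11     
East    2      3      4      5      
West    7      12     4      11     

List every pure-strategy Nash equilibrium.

(North, East) and (West, South)

A profile is a Nash equilibrium when each player is best-responding to the other.
Agent 1's best responses — vs North: West (payoff 12); vs South: West (payoff 10); vs East: North (payoff 12); vs West: West (payoff 12).
Agent 2's best responses — vs North: East (payoff 6); vs South: West (payoff 11); vs East: West (payoff 5); vs West: South (payoff 12).
Mutual best responses occur at (North, East) and (West, South); at each, neither player gains by switching.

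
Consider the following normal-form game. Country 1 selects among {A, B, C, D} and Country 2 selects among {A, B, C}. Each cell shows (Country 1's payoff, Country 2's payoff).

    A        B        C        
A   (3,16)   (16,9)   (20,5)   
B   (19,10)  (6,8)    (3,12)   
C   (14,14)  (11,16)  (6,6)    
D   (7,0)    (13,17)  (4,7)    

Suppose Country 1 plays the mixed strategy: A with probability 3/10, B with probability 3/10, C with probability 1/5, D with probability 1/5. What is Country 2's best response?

B

Country 2's best reply maximizes expected payoff against the mix.
A: (3/10)·16 + (3/10)·10 + (1/5)·14 + (1/5)·0 = 53/5
B: (3/10)·9 + (3/10)·8 + (1/5)·16 + (1/5)·17 = 117/10
C: (3/10)·5 + (3/10)·12 + (1/5)·6 + (1/5)·7 = 77/10
Highest expected payoff is 117/10, from B.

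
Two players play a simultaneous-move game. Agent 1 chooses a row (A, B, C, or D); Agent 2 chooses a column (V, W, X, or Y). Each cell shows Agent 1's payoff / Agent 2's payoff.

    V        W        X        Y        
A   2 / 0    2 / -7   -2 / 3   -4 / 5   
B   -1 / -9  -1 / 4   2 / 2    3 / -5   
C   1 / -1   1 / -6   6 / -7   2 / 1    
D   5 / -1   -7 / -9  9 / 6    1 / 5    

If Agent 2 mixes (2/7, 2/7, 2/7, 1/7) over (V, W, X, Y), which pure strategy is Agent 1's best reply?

C

Compute Agent 1's expected payoff from each pure strategy against the given mix.
A: (2/7)·2 + (2/7)·2 + (2/7)·(-2) + (1/7)·(-4) = 0
B: (2/7)·(-1) + (2/7)·(-1) + (2/7)·2 + (1/7)·3 = 3/7
C: (2/7)·1 + (2/7)·1 + (2/7)·6 + (1/7)·2 = 18/7
D: (2/7)·5 + (2/7)·(-7) + (2/7)·9 + (1/7)·1 = 15/7
Highest expected payoff is 18/7, from C.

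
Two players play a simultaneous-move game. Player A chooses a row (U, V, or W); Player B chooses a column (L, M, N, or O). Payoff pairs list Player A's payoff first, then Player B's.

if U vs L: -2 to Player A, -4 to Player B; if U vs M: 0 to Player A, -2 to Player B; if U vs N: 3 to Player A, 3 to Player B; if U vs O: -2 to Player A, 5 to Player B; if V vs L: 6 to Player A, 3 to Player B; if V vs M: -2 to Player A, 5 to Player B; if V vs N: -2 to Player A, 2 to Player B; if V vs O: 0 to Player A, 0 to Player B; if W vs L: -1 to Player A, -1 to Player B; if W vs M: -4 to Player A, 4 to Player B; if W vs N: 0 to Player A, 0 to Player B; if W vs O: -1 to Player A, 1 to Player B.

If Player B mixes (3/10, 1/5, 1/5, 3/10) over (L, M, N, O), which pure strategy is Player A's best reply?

Player A's best reply maximizes expected payoff against the mix.
U: (3/10)·(-2) + (1/5)·0 + (1/5)·3 + (3/10)·(-2) = -3/5
V: (3/10)·6 + (1/5)·(-2) + (1/5)·(-2) + (3/10)·0 = 1
W: (3/10)·(-1) + (1/5)·(-4) + (1/5)·0 + (3/10)·(-1) = -7/5
Highest expected payoff is 1, from V.

V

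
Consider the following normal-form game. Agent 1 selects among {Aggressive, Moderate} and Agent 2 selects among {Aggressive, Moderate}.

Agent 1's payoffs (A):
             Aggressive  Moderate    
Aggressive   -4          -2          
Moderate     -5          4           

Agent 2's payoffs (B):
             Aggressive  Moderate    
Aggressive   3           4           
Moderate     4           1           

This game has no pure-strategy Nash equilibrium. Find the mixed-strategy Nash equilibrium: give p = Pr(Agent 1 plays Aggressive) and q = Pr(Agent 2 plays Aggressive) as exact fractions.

p = 3/4, q = 6/7

In a mixed NE each player is indifferent between their pure strategies, so the opponent's mix sets the indifference.
Agent 2 indifferent between Aggressive and Moderate: p·3 + (1−p)·4 = p·4 + (1−p)·1 ⟹ 4 + (-1)p = 1 + 3p ⟹ p = 3/4.
Agent 1 indifferent between Aggressive and Moderate: q·(-4) + (1−q)·(-2) = q·(-5) + (1−q)·4 ⟹ (-2) + (-2)q = 4 + (-9)q ⟹ q = 6/7.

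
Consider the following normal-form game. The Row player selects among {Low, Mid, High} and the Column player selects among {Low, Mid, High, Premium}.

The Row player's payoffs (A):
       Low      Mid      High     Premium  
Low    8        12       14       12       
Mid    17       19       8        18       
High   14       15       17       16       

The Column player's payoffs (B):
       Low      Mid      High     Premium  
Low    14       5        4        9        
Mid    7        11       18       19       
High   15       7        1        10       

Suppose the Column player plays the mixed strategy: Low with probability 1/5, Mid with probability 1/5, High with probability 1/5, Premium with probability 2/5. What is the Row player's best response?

Mid

The Row player's best reply maximizes expected payoff against the mix.
Low: (1/5)·8 + (1/5)·12 + (1/5)·14 + (2/5)·12 = 58/5
Mid: (1/5)·17 + (1/5)·19 + (1/5)·8 + (2/5)·18 = 16
High: (1/5)·14 + (1/5)·15 + (1/5)·17 + (2/5)·16 = 78/5
Highest expected payoff is 16, from Mid.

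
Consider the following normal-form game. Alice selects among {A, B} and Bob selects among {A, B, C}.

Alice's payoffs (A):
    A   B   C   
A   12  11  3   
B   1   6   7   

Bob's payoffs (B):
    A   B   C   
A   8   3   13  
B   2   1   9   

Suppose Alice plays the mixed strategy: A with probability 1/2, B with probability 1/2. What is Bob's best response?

C

Bob's best reply maximizes expected payoff against the mix.
A: (1/2)·8 + (1/2)·2 = 5
B: (1/2)·3 + (1/2)·1 = 2
C: (1/2)·13 + (1/2)·9 = 11
Highest expected payoff is 11, from C.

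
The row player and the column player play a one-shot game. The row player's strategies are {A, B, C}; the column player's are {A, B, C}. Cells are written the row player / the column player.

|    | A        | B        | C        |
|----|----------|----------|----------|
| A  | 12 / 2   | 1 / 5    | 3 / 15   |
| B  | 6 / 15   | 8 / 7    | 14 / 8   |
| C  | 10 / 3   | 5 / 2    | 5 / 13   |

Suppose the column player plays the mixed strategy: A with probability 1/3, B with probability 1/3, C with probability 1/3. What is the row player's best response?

B

The row player's best reply maximizes expected payoff against the mix.
A: (1/3)·12 + (1/3)·1 + (1/3)·3 = 16/3
B: (1/3)·6 + (1/3)·8 + (1/3)·14 = 28/3
C: (1/3)·10 + (1/3)·5 + (1/3)·5 = 20/3
Highest expected payoff is 28/3, from B.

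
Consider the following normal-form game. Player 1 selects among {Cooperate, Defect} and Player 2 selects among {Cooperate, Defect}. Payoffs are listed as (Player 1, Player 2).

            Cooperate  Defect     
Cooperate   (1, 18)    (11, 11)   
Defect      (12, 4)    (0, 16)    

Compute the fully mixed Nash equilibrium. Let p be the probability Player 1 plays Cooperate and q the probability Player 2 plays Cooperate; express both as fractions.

In a mixed NE each player is indifferent between their pure strategies, so the opponent's mix sets the indifference.
Player 2 indifferent between Cooperate and Defect: p·18 + (1−p)·4 = p·11 + (1−p)·16 ⟹ 4 + 14p = 16 + (-5)p ⟹ p = 12/19.
Player 1 indifferent between Cooperate and Defect: q·1 + (1−q)·11 = q·12 + (1−q)·0 ⟹ 11 + (-10)q = 0 + 12q ⟹ q = 1/2.

p = 12/19, q = 1/2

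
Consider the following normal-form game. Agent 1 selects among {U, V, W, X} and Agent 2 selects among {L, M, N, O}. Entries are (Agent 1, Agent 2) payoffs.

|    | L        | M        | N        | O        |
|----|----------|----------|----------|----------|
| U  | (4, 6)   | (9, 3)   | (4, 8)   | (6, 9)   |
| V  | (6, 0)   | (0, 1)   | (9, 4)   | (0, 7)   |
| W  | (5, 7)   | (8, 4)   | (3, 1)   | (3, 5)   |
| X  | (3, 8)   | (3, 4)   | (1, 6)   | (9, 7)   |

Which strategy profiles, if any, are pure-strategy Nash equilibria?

No pure-strategy Nash equilibrium

Check mutual best responses: a cell is a NE iff neither player can gain by unilaterally deviating.
Agent 1's best responses — vs L: V (payoff 6); vs M: U (payoff 9); vs N: V (payoff 9); vs O: X (payoff 9).
Agent 2's best responses — vs U: O (payoff 9); vs V: O (payoff 7); vs W: L (payoff 7); vs X: L (payoff 8).
No cell has both players best-responding. For instance, Agent 1's best reply to L is V, but against V Agent 2 prefers O over L.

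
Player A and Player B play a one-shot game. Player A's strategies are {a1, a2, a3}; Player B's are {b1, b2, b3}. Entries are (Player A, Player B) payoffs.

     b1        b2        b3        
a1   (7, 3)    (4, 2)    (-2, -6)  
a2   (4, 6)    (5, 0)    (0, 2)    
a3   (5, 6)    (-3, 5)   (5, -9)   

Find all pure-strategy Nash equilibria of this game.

Find each player's best response to every opponent strategy; NE are the intersections.
Player A's best responses — vs b1: a1 (payoff 7); vs b2: a2 (payoff 5); vs b3: a3 (payoff 5).
Player B's best responses — vs a1: b1 (payoff 3); vs a2: b1 (payoff 6); vs a3: b1 (payoff 6).
The only mutual best response is (a1, b1); neither player gains by switching there.

(a1, b1)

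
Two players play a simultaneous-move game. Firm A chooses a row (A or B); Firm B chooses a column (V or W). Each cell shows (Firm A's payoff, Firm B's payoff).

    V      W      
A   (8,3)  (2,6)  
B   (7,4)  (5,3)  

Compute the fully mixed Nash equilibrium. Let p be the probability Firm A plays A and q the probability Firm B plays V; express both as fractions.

p = 1/4, q = 3/4

In a mixed NE each player is indifferent between their pure strategies, so the opponent's mix sets the indifference.
Firm B indifferent between V and W: p·3 + (1−p)·4 = p·6 + (1−p)·3 ⟹ 4 + (-1)p = 3 + 3p ⟹ p = 1/4.
Firm A indifferent between A and B: q·8 + (1−q)·2 = q·7 + (1−q)·5 ⟹ 2 + 6q = 5 + 2q ⟹ q = 3/4.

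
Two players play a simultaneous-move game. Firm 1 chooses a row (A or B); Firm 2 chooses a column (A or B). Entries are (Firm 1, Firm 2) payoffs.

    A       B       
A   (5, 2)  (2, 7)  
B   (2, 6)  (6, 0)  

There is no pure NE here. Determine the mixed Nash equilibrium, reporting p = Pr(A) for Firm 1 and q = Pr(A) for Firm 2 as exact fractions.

p = 6/11, q = 4/7

Each player's mixing probability is pinned down by making the *other* player indifferent.
Firm 2 indifferent between A and B: p·2 + (1−p)·6 = p·7 + (1−p)·0 ⟹ 6 + (-4)p = 0 + 7p ⟹ p = 6/11.
Firm 1 indifferent between A and B: q·5 + (1−q)·2 = q·2 + (1−q)·6 ⟹ 2 + 3q = 6 + (-4)q ⟹ q = 4/7.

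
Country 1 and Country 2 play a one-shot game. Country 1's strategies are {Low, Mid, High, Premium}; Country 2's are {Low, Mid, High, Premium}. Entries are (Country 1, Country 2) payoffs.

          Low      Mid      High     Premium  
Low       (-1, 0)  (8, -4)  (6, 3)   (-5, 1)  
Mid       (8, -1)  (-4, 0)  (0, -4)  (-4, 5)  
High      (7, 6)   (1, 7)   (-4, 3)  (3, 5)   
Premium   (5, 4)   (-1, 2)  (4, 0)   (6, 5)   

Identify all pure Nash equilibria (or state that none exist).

Check mutual best responses: a cell is a NE iff neither player can gain by unilaterally deviating.
Country 1's best responses — vs Low: Mid (payoff 8); vs Mid: Low (payoff 8); vs High: Low (payoff 6); vs Premium: Premium (payoff 6).
Country 2's best responses — vs Low: High (payoff 3); vs Mid: Premium (payoff 5); vs High: Mid (payoff 7); vs Premium: Premium (payoff 5).
Mutual best responses occur at (Low, High) and (Premium, Premium); at each, neither player gains by switching.

(Low, High) and (Premium, Premium)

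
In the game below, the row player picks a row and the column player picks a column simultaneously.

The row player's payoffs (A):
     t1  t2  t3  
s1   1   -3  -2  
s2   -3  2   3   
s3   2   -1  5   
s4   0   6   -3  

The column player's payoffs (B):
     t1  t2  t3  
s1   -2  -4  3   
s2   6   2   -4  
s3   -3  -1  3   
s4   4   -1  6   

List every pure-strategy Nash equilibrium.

(s3, t3)

Check mutual best responses: a cell is a NE iff neither player can gain by unilaterally deviating.
The row player's best responses — vs t1: s3 (payoff 2); vs t2: s4 (payoff 6); vs t3: s3 (payoff 5).
The column player's best responses — vs s1: t3 (payoff 3); vs s2: t1 (payoff 6); vs s3: t3 (payoff 3); vs s4: t3 (payoff 6).
The only mutual best response is (s3, t3); neither player gains by switching there.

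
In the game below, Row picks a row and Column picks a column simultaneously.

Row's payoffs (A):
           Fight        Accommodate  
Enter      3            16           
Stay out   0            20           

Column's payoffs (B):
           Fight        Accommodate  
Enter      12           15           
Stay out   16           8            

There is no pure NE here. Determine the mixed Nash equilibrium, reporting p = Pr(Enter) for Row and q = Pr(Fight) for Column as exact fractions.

Each player's mixing probability is pinned down by making the *other* player indifferent.
Column indifferent between Fight and Accommodate: p·12 + (1−p)·16 = p·15 + (1−p)·8 ⟹ 16 + (-4)p = 8 + 7p ⟹ p = 8/11.
Row indifferent between Enter and Stay out: q·3 + (1−q)·16 = q·0 + (1−q)·20 ⟹ 16 + (-13)q = 20 + (-20)q ⟹ q = 4/7.

p = 8/11, q = 4/7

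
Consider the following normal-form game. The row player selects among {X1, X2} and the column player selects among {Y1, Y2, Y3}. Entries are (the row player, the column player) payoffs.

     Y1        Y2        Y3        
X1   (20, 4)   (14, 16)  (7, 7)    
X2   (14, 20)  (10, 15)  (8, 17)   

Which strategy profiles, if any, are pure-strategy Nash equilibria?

(X1, Y2)

Check mutual best responses: a cell is a NE iff neither player can gain by unilaterally deviating.
The row player's best responses — vs Y1: X1 (payoff 20); vs Y2: X1 (payoff 14); vs Y3: X2 (payoff 8).
The column player's best responses — vs X1: Y2 (payoff 16); vs X2: Y1 (payoff 20).
The only mutual best response is (X1, Y2); neither player gains by switching there.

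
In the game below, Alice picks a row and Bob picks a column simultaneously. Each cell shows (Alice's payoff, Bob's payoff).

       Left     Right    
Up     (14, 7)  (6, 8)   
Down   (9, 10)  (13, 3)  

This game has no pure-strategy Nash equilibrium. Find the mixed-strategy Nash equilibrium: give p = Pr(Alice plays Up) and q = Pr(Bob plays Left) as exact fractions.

In a mixed NE each player is indifferent between their pure strategies, so the opponent's mix sets the indifference.
Bob indifferent between Left and Right: p·7 + (1−p)·10 = p·8 + (1−p)·3 ⟹ 10 + (-3)p = 3 + 5p ⟹ p = 7/8.
Alice indifferent between Up and Down: q·14 + (1−q)·6 = q·9 + (1−q)·13 ⟹ 6 + 8q = 13 + (-4)q ⟹ q = 7/12.

p = 7/8, q = 7/12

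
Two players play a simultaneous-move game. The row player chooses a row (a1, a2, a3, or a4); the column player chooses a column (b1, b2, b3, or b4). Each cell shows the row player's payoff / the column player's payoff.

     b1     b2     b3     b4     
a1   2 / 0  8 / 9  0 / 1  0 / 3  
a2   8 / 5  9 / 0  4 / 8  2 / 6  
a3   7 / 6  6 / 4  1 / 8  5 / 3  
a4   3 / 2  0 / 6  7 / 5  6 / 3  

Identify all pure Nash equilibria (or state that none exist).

Find each player's best response to every opponent strategy; NE are the intersections.
The row player's best responses — vs b1: a2 (payoff 8); vs b2: a2 (payoff 9); vs b3: a4 (payoff 7); vs b4: a4 (payoff 6).
The column player's best responses — vs a1: b2 (payoff 9); vs a2: b3 (payoff 8); vs a3: b3 (payoff 8); vs a4: b2 (payoff 6).
No cell has both players best-responding. For instance, the row player's best reply to b3 is a4, but against a4 the column player prefers b2 over b3.

There is no pure-strategy Nash equilibrium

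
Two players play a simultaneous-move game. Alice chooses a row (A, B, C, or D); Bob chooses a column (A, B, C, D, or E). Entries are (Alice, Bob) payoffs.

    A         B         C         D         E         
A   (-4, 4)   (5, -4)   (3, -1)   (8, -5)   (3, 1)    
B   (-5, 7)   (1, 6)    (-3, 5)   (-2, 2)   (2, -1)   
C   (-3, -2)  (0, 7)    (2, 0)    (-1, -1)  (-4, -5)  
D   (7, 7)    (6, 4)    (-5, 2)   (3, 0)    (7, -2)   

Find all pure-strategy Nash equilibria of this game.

Check mutual best responses: a cell is a NE iff neither player can gain by unilaterally deviating.
Alice's best responses — vs A: D (payoff 7); vs B: D (payoff 6); vs C: A (payoff 3); vs D: A (payoff 8); vs E: D (payoff 7).
Bob's best responses — vs A: A (payoff 4); vs B: A (payoff 7); vs C: B (payoff 7); vs D: A (payoff 7).
The only mutual best response is (D, A); neither player gains by switching there.

(D, A)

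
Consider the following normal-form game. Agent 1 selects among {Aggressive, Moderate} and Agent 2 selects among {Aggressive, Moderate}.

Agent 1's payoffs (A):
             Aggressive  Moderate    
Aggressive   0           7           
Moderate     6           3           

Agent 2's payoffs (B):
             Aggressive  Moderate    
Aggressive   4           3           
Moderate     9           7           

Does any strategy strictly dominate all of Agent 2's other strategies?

Check whether one of Agent 2's strategies beats all alternatives regardless of what the opponent does.
Aggressive strictly dominates: vs Aggressive: 4 > 3; vs Moderate: 9 > 7.

Aggressive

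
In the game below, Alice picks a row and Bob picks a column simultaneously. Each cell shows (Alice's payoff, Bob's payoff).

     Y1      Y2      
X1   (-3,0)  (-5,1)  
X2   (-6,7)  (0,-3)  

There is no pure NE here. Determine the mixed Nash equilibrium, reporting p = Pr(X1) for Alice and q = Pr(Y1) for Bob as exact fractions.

p = 10/11, q = 5/8

Each player's mixing probability is pinned down by making the *other* player indifferent.
Bob indifferent between Y1 and Y2: p·0 + (1−p)·7 = p·1 + (1−p)·(-3) ⟹ 7 + (-7)p = (-3) + 4p ⟹ p = 10/11.
Alice indifferent between X1 and X2: q·(-3) + (1−q)·(-5) = q·(-6) + (1−q)·0 ⟹ (-5) + 2q = 0 + (-6)q ⟹ q = 5/8.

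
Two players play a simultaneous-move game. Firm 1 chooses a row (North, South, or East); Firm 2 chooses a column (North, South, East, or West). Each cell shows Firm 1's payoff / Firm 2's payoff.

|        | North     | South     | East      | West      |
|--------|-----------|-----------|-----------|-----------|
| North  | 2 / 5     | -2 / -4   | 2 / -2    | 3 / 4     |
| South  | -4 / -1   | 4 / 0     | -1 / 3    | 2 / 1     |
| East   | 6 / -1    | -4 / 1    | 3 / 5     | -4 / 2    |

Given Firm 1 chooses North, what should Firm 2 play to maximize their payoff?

North

With Firm 1 fixed at North, Firm 2's payoffs are: North → 5, South → -4, East → -2, West → 4.
The maximum is 5, achieved by North.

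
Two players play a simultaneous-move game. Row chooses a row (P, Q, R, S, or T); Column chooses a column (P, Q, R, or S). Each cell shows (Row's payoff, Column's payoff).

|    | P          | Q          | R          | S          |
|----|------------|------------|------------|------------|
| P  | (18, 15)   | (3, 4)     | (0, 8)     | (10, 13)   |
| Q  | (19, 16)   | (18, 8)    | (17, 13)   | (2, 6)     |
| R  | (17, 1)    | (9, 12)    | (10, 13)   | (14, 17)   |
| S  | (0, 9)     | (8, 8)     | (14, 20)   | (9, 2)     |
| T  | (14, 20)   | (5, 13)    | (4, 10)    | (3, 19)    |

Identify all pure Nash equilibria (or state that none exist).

Check mutual best responses: a cell is a NE iff neither player can gain by unilaterally deviating.
Row's best responses — vs P: Q (payoff 19); vs Q: Q (payoff 18); vs R: Q (payoff 17); vs S: R (payoff 14).
Column's best responses — vs P: P (payoff 15); vs Q: P (payoff 16); vs R: S (payoff 17); vs S: R (payoff 20); vs T: P (payoff 20).
Mutual best responses occur at (Q, P) and (R, S); at each, neither player gains by switching.

(Q, P) and (R, S)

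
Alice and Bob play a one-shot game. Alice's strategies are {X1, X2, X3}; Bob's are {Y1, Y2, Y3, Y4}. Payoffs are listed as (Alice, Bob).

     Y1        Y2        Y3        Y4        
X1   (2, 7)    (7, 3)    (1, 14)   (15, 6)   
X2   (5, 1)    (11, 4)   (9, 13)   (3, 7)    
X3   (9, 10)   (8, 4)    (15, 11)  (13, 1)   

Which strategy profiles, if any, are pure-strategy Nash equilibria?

Find each player's best response to every opponent strategy; NE are the intersections.
Alice's best responses — vs Y1: X3 (payoff 9); vs Y2: X2 (payoff 11); vs Y3: X3 (payoff 15); vs Y4: X1 (payoff 15).
Bob's best responses — vs X1: Y3 (payoff 14); vs X2: Y3 (payoff 13); vs X3: Y3 (payoff 11).
The only mutual best response is (X3, Y3); neither player gains by switching there.

(X3, Y3)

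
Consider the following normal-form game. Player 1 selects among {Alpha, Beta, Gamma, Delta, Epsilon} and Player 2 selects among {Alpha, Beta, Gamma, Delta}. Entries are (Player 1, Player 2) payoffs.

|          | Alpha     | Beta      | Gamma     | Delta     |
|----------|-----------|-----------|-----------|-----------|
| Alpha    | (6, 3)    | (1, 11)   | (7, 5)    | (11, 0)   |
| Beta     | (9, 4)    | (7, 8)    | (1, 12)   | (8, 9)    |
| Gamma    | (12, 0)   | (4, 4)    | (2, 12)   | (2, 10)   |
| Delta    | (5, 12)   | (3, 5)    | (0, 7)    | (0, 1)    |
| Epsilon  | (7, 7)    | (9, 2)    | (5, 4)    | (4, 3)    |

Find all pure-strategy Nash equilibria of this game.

A profile is a Nash equilibrium when each player is best-responding to the other.
Player 1's best responses — vs Alpha: Gamma (payoff 12); vs Beta: Epsilon (payoff 9); vs Gamma: Alpha (payoff 7); vs Delta: Alpha (payoff 11).
Player 2's best responses — vs Alpha: Beta (payoff 11); vs Beta: Gamma (payoff 12); vs Gamma: Gamma (payoff 12); vs Delta: Alpha (payoff 12); vs Epsilon: Alpha (payoff 7).
No cell has both players best-responding. For instance, Player 1's best reply to Alpha is Gamma, but against Gamma Player 2 prefers Gamma over Alpha.

None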